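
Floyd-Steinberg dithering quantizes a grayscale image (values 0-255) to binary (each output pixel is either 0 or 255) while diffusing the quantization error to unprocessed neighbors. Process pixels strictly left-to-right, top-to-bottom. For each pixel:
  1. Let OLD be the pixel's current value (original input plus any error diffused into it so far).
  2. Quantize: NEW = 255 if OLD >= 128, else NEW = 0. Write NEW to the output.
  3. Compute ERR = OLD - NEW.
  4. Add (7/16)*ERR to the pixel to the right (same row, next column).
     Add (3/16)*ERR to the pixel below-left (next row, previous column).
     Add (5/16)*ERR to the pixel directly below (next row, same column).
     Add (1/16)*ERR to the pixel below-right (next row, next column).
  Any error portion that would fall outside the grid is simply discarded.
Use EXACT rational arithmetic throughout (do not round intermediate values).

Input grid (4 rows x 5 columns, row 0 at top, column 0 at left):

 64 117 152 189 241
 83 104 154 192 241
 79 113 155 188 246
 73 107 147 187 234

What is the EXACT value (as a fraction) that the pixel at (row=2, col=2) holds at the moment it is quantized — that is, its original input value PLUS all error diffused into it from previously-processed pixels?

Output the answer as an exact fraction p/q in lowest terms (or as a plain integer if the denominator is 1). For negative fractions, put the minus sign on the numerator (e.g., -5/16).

Answer: 68410887/524288

Derivation:
(0,0): OLD=64 → NEW=0, ERR=64
(0,1): OLD=145 → NEW=255, ERR=-110
(0,2): OLD=831/8 → NEW=0, ERR=831/8
(0,3): OLD=30009/128 → NEW=255, ERR=-2631/128
(0,4): OLD=475151/2048 → NEW=255, ERR=-47089/2048
(1,0): OLD=659/8 → NEW=0, ERR=659/8
(1,1): OLD=8265/64 → NEW=255, ERR=-8055/64
(1,2): OLD=247129/2048 → NEW=0, ERR=247129/2048
(1,3): OLD=1970587/8192 → NEW=255, ERR=-118373/8192
(1,4): OLD=29649577/131072 → NEW=255, ERR=-3773783/131072
(2,0): OLD=83091/1024 → NEW=0, ERR=83091/1024
(2,1): OLD=4487349/32768 → NEW=255, ERR=-3868491/32768
(2,2): OLD=68410887/524288 → NEW=255, ERR=-65282553/524288
Target (2,2): original=155, with diffused error = 68410887/524288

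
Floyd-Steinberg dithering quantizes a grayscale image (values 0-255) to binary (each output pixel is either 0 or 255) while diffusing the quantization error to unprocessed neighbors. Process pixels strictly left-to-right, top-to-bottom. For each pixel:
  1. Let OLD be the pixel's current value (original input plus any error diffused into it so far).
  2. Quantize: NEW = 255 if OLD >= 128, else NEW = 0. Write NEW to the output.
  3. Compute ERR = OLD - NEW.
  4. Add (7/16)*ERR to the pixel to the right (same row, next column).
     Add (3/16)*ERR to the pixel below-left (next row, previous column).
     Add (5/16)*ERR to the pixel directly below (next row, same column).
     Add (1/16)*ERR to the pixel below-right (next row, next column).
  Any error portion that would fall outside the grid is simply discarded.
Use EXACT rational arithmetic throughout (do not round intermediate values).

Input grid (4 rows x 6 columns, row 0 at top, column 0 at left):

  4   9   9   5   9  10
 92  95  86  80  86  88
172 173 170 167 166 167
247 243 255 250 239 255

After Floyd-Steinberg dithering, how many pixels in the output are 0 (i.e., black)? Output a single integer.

(0,0): OLD=4 → NEW=0, ERR=4
(0,1): OLD=43/4 → NEW=0, ERR=43/4
(0,2): OLD=877/64 → NEW=0, ERR=877/64
(0,3): OLD=11259/1024 → NEW=0, ERR=11259/1024
(0,4): OLD=226269/16384 → NEW=0, ERR=226269/16384
(0,5): OLD=4205323/262144 → NEW=0, ERR=4205323/262144
(1,0): OLD=6097/64 → NEW=0, ERR=6097/64
(1,1): OLD=73143/512 → NEW=255, ERR=-57417/512
(1,2): OLD=720131/16384 → NEW=0, ERR=720131/16384
(1,3): OLD=6954119/65536 → NEW=0, ERR=6954119/65536
(1,4): OLD=589025269/4194304 → NEW=255, ERR=-480522251/4194304
(1,5): OLD=2936274979/67108864 → NEW=0, ERR=2936274979/67108864
(2,0): OLD=1480653/8192 → NEW=255, ERR=-608307/8192
(2,1): OLD=31369119/262144 → NEW=0, ERR=31369119/262144
(2,2): OLD=1044277917/4194304 → NEW=255, ERR=-25269603/4194304
(2,3): OLD=5999198965/33554432 → NEW=255, ERR=-2557181195/33554432
(2,4): OLD=119928668767/1073741824 → NEW=0, ERR=119928668767/1073741824
(2,5): OLD=3820427137161/17179869184 → NEW=255, ERR=-560439504759/17179869184
(3,0): OLD=1032771325/4194304 → NEW=255, ERR=-36776195/4194304
(3,1): OLD=9086144057/33554432 → NEW=255, ERR=529763897/33554432
(3,2): OLD=67971674683/268435456 → NEW=255, ERR=-479366597/268435456
(3,3): OLD=4225713028017/17179869184 → NEW=255, ERR=-155153613903/17179869184
(3,4): OLD=35606721338769/137438953472 → NEW=255, ERR=559788203409/137438953472
(3,5): OLD=557602737001439/2199023255552 → NEW=255, ERR=-3148193164321/2199023255552
Output grid:
  Row 0: ......  (6 black, running=6)
  Row 1: .#..#.  (4 black, running=10)
  Row 2: #.##.#  (2 black, running=12)
  Row 3: ######  (0 black, running=12)

Answer: 12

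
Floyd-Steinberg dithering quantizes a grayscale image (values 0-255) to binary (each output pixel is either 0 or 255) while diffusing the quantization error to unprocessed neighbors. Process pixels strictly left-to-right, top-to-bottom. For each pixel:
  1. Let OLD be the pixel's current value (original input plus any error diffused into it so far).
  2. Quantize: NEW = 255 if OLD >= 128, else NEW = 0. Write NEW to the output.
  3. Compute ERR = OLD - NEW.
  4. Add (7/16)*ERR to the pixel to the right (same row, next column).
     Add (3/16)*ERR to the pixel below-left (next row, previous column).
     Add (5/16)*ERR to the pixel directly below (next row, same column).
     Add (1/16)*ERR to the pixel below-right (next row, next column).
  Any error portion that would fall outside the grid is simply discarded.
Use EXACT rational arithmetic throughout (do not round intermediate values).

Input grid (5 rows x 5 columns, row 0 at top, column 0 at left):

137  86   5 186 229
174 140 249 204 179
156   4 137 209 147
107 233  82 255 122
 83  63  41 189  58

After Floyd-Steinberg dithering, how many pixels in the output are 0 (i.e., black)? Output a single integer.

(0,0): OLD=137 → NEW=255, ERR=-118
(0,1): OLD=275/8 → NEW=0, ERR=275/8
(0,2): OLD=2565/128 → NEW=0, ERR=2565/128
(0,3): OLD=398883/2048 → NEW=255, ERR=-123357/2048
(0,4): OLD=6640373/32768 → NEW=255, ERR=-1715467/32768
(1,0): OLD=18377/128 → NEW=255, ERR=-14263/128
(1,1): OLD=100735/1024 → NEW=0, ERR=100735/1024
(1,2): OLD=9475051/32768 → NEW=255, ERR=1119211/32768
(1,3): OLD=25107727/131072 → NEW=255, ERR=-8315633/131072
(1,4): OLD=274976589/2097152 → NEW=255, ERR=-259797171/2097152
(2,0): OLD=2287589/16384 → NEW=255, ERR=-1890331/16384
(2,1): OLD=-8543577/524288 → NEW=0, ERR=-8543577/524288
(2,2): OLD=1130759861/8388608 → NEW=255, ERR=-1008335179/8388608
(2,3): OLD=15501108303/134217728 → NEW=0, ERR=15501108303/134217728
(2,4): OLD=332537551465/2147483648 → NEW=255, ERR=-215070778775/2147483648
(3,0): OLD=569497365/8388608 → NEW=0, ERR=569497365/8388608
(3,1): OLD=15291435505/67108864 → NEW=255, ERR=-1821324815/67108864
(3,2): OLD=114244466603/2147483648 → NEW=0, ERR=114244466603/2147483648
(3,3): OLD=1237273384019/4294967296 → NEW=255, ERR=142056723539/4294967296
(3,4): OLD=7723500904511/68719476736 → NEW=0, ERR=7723500904511/68719476736
(4,0): OLD=106436491547/1073741824 → NEW=0, ERR=106436491547/1073741824
(4,1): OLD=3851887153691/34359738368 → NEW=0, ERR=3851887153691/34359738368
(4,2): OLD=61119598833141/549755813888 → NEW=0, ERR=61119598833141/549755813888
(4,3): OLD=2395825681252891/8796093022208 → NEW=255, ERR=152821960589851/8796093022208
(4,4): OLD=14466500797432893/140737488355328 → NEW=0, ERR=14466500797432893/140737488355328
Output grid:
  Row 0: #..##  (2 black, running=2)
  Row 1: #.###  (1 black, running=3)
  Row 2: #.#.#  (2 black, running=5)
  Row 3: .#.#.  (3 black, running=8)
  Row 4: ...#.  (4 black, running=12)

Answer: 12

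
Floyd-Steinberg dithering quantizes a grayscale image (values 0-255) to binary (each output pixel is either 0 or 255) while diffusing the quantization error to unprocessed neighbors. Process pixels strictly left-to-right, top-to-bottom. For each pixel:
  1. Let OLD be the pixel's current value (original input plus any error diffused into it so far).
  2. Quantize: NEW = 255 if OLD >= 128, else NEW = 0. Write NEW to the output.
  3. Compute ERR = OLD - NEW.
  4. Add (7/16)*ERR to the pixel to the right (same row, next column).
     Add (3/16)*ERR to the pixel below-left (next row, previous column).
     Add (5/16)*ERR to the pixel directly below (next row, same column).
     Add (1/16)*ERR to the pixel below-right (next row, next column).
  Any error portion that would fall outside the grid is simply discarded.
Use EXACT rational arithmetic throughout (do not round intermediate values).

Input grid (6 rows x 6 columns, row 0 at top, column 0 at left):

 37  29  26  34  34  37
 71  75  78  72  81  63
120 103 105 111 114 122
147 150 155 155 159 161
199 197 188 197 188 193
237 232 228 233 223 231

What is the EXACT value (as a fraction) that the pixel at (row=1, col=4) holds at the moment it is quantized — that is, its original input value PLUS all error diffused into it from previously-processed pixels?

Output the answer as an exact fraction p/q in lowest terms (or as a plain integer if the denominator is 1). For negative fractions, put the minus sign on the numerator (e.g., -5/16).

Answer: 2842431757/16777216

Derivation:
(0,0): OLD=37 → NEW=0, ERR=37
(0,1): OLD=723/16 → NEW=0, ERR=723/16
(0,2): OLD=11717/256 → NEW=0, ERR=11717/256
(0,3): OLD=221283/4096 → NEW=0, ERR=221283/4096
(0,4): OLD=3777205/65536 → NEW=0, ERR=3777205/65536
(0,5): OLD=65237747/1048576 → NEW=0, ERR=65237747/1048576
(1,0): OLD=23305/256 → NEW=0, ERR=23305/256
(1,1): OLD=286399/2048 → NEW=255, ERR=-235841/2048
(1,2): OLD=3596331/65536 → NEW=0, ERR=3596331/65536
(1,3): OLD=33176399/262144 → NEW=0, ERR=33176399/262144
(1,4): OLD=2842431757/16777216 → NEW=255, ERR=-1435758323/16777216
Target (1,4): original=81, with diffused error = 2842431757/16777216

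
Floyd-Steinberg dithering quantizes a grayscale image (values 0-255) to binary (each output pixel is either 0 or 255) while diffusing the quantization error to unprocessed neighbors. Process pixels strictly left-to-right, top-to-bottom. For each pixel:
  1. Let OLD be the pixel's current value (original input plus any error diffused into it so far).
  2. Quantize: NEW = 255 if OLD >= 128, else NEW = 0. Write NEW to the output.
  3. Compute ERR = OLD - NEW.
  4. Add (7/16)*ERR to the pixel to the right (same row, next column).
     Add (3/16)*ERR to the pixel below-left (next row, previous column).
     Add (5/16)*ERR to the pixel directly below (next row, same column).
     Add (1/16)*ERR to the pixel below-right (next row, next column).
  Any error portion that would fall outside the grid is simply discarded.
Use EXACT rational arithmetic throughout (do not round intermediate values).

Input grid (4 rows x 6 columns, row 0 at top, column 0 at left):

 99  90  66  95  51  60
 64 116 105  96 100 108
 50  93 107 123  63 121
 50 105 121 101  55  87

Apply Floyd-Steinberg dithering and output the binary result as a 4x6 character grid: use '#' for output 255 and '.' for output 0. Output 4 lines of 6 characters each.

Answer: .#....
..#.#.
.#.#.#
..#...

Derivation:
(0,0): OLD=99 → NEW=0, ERR=99
(0,1): OLD=2133/16 → NEW=255, ERR=-1947/16
(0,2): OLD=3267/256 → NEW=0, ERR=3267/256
(0,3): OLD=411989/4096 → NEW=0, ERR=411989/4096
(0,4): OLD=6226259/65536 → NEW=0, ERR=6226259/65536
(0,5): OLD=106498373/1048576 → NEW=0, ERR=106498373/1048576
(1,0): OLD=18463/256 → NEW=0, ERR=18463/256
(1,1): OLD=241881/2048 → NEW=0, ERR=241881/2048
(1,2): OLD=11266509/65536 → NEW=255, ERR=-5445171/65536
(1,3): OLD=28755337/262144 → NEW=0, ERR=28755337/262144
(1,4): OLD=3405936059/16777216 → NEW=255, ERR=-872254021/16777216
(1,5): OLD=32999043245/268435456 → NEW=0, ERR=32999043245/268435456
(2,0): OLD=3102563/32768 → NEW=0, ERR=3102563/32768
(2,1): OLD=168045425/1048576 → NEW=255, ERR=-99341455/1048576
(2,2): OLD=1133065363/16777216 → NEW=0, ERR=1133065363/16777216
(2,3): OLD=23070000315/134217728 → NEW=255, ERR=-11155520325/134217728
(2,4): OLD=173067928241/4294967296 → NEW=0, ERR=173067928241/4294967296
(2,5): OLD=11943158612967/68719476736 → NEW=255, ERR=-5580307954713/68719476736
(3,0): OLD=1037246515/16777216 → NEW=0, ERR=1037246515/16777216
(3,1): OLD=16243420215/134217728 → NEW=0, ERR=16243420215/134217728
(3,2): OLD=186344905109/1073741824 → NEW=255, ERR=-87459260011/1073741824
(3,3): OLD=3516193135679/68719476736 → NEW=0, ERR=3516193135679/68719476736
(3,4): OLD=38239687733087/549755813888 → NEW=0, ERR=38239687733087/549755813888
(3,5): OLD=831878283690033/8796093022208 → NEW=0, ERR=831878283690033/8796093022208
Row 0: .#....
Row 1: ..#.#.
Row 2: .#.#.#
Row 3: ..#...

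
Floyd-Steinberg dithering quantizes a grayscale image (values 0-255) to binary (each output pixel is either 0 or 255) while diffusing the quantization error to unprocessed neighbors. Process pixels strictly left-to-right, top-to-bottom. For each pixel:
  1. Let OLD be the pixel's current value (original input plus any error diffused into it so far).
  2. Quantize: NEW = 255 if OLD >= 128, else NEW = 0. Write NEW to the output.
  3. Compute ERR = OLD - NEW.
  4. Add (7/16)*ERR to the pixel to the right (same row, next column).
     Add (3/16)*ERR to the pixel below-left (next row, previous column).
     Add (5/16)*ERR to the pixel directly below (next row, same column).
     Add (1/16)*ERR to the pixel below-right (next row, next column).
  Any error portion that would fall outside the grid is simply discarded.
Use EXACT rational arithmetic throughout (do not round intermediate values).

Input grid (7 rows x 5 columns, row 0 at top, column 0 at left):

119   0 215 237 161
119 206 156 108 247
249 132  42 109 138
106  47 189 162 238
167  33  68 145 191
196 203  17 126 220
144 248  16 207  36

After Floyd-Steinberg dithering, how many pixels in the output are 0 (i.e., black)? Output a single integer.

(0,0): OLD=119 → NEW=0, ERR=119
(0,1): OLD=833/16 → NEW=0, ERR=833/16
(0,2): OLD=60871/256 → NEW=255, ERR=-4409/256
(0,3): OLD=939889/4096 → NEW=255, ERR=-104591/4096
(0,4): OLD=9819159/65536 → NEW=255, ERR=-6892521/65536
(1,0): OLD=42483/256 → NEW=255, ERR=-22797/256
(1,1): OLD=384037/2048 → NEW=255, ERR=-138203/2048
(1,2): OLD=7835529/65536 → NEW=0, ERR=7835529/65536
(1,3): OLD=34480341/262144 → NEW=255, ERR=-32366379/262144
(1,4): OLD=664884191/4194304 → NEW=255, ERR=-404663329/4194304
(2,0): OLD=6832743/32768 → NEW=255, ERR=-1523097/32768
(2,1): OLD=112646749/1048576 → NEW=0, ERR=112646749/1048576
(2,2): OLD=1660856151/16777216 → NEW=0, ERR=1660856151/16777216
(2,3): OLD=27678151957/268435456 → NEW=0, ERR=27678151957/268435456
(2,4): OLD=623817113171/4294967296 → NEW=255, ERR=-471399547309/4294967296
(3,0): OLD=1872629623/16777216 → NEW=0, ERR=1872629623/16777216
(3,1): OLD=19469678251/134217728 → NEW=255, ERR=-14755842389/134217728
(3,2): OLD=849907541193/4294967296 → NEW=255, ERR=-245309119287/4294967296
(3,3): OLD=1330078010689/8589934592 → NEW=255, ERR=-860355310271/8589934592
(3,4): OLD=22859689143973/137438953472 → NEW=255, ERR=-12187243991387/137438953472
(4,0): OLD=389267426969/2147483648 → NEW=255, ERR=-158340903271/2147483648
(4,1): OLD=-2566498870119/68719476736 → NEW=0, ERR=-2566498870119/68719476736
(4,2): OLD=8973050305303/1099511627776 → NEW=0, ERR=8973050305303/1099511627776
(4,3): OLD=1707757939673241/17592186044416 → NEW=0, ERR=1707757939673241/17592186044416
(4,4): OLD=56154182299525295/281474976710656 → NEW=255, ERR=-15621936761691985/281474976710656
(5,0): OLD=182470237910379/1099511627776 → NEW=255, ERR=-97905227172501/1099511627776
(5,1): OLD=1313202937820289/8796093022208 → NEW=255, ERR=-929800782842751/8796093022208
(5,2): OLD=-3048042223023863/281474976710656 → NEW=0, ERR=-3048042223023863/281474976710656
(5,3): OLD=159542295813614087/1125899906842624 → NEW=255, ERR=-127562180431255033/1125899906842624
(5,4): OLD=2867090181972498973/18014398509481984 → NEW=255, ERR=-1726581437945406947/18014398509481984
(6,0): OLD=13560586887738939/140737488355328 → NEW=0, ERR=13560586887738939/140737488355328
(6,1): OLD=1123764933936156149/4503599627370496 → NEW=255, ERR=-24652971043320331/4503599627370496
(6,2): OLD=-1270296836528853289/72057594037927936 → NEW=0, ERR=-1270296836528853289/72057594037927936
(6,3): OLD=167443499795474748157/1152921504606846976 → NEW=255, ERR=-126551483879271230723/1152921504606846976
(6,4): OLD=-904907333405490133717/18446744073709551616 → NEW=0, ERR=-904907333405490133717/18446744073709551616
Output grid:
  Row 0: ..###  (2 black, running=2)
  Row 1: ##.##  (1 black, running=3)
  Row 2: #...#  (3 black, running=6)
  Row 3: .####  (1 black, running=7)
  Row 4: #...#  (3 black, running=10)
  Row 5: ##.##  (1 black, running=11)
  Row 6: .#.#.  (3 black, running=14)

Answer: 14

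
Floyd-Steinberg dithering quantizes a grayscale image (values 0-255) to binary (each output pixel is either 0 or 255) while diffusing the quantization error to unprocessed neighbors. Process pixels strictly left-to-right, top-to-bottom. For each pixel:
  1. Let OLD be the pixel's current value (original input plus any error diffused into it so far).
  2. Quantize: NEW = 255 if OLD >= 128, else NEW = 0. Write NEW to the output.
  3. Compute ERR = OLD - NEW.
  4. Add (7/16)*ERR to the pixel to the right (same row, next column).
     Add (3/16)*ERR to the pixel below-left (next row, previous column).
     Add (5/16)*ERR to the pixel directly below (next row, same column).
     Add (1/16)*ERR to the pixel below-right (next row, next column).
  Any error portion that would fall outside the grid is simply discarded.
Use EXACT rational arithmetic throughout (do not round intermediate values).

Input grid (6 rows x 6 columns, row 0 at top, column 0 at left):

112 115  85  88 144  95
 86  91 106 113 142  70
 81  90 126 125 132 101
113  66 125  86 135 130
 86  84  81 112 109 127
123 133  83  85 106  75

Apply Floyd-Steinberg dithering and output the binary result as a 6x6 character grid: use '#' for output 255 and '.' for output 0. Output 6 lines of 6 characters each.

Answer: .#..#.
..#.#.
#.#.#.
..#.#.
#..#.#
.#..#.

Derivation:
(0,0): OLD=112 → NEW=0, ERR=112
(0,1): OLD=164 → NEW=255, ERR=-91
(0,2): OLD=723/16 → NEW=0, ERR=723/16
(0,3): OLD=27589/256 → NEW=0, ERR=27589/256
(0,4): OLD=782947/4096 → NEW=255, ERR=-261533/4096
(0,5): OLD=4395189/65536 → NEW=0, ERR=4395189/65536
(1,0): OLD=1663/16 → NEW=0, ERR=1663/16
(1,1): OLD=15809/128 → NEW=0, ERR=15809/128
(1,2): OLD=772813/4096 → NEW=255, ERR=-271667/4096
(1,3): OLD=1777877/16384 → NEW=0, ERR=1777877/16384
(1,4): OLD=198004059/1048576 → NEW=255, ERR=-69382821/1048576
(1,5): OLD=973388045/16777216 → NEW=0, ERR=973388045/16777216
(2,0): OLD=279835/2048 → NEW=255, ERR=-242405/2048
(2,1): OLD=4644737/65536 → NEW=0, ERR=4644737/65536
(2,2): OLD=172329107/1048576 → NEW=255, ERR=-95057773/1048576
(2,3): OLD=861486507/8388608 → NEW=0, ERR=861486507/8388608
(2,4): OLD=46684375793/268435456 → NEW=255, ERR=-21766665487/268435456
(2,5): OLD=341534079911/4294967296 → NEW=0, ERR=341534079911/4294967296
(3,0): OLD=93638499/1048576 → NEW=0, ERR=93638499/1048576
(3,1): OLD=862530015/8388608 → NEW=0, ERR=862530015/8388608
(3,2): OLD=11095800521/67108864 → NEW=255, ERR=-6016959799/67108864
(3,3): OLD=249095367855/4294967296 → NEW=0, ERR=249095367855/4294967296
(3,4): OLD=5372573513351/34359738368 → NEW=255, ERR=-3389159770489/34359738368
(3,5): OLD=58619367426121/549755813888 → NEW=0, ERR=58619367426121/549755813888
(4,0): OLD=17875854613/134217728 → NEW=255, ERR=-16349666027/134217728
(4,1): OLD=110827334521/2147483648 → NEW=0, ERR=110827334521/2147483648
(4,2): OLD=6381334634475/68719476736 → NEW=0, ERR=6381334634475/68719476736
(4,3): OLD=161245948723527/1099511627776 → NEW=255, ERR=-119129516359353/1099511627776
(4,4): OLD=956860719775239/17592186044416 → NEW=0, ERR=956860719775239/17592186044416
(4,5): OLD=50089196066368977/281474976710656 → NEW=255, ERR=-21686922994848303/281474976710656
(5,0): OLD=3250756540667/34359738368 → NEW=0, ERR=3250756540667/34359738368
(5,1): OLD=220250986484507/1099511627776 → NEW=255, ERR=-60124478598373/1099511627776
(5,2): OLD=624570954226305/8796093022208 → NEW=0, ERR=624570954226305/8796093022208
(5,3): OLD=27643208896577107/281474976710656 → NEW=0, ERR=27643208896577107/281474976710656
(5,4): OLD=81484369398349021/562949953421312 → NEW=255, ERR=-62067868724085539/562949953421312
(5,5): OLD=54815176121300245/9007199254740992 → NEW=0, ERR=54815176121300245/9007199254740992
Row 0: .#..#.
Row 1: ..#.#.
Row 2: #.#.#.
Row 3: ..#.#.
Row 4: #..#.#
Row 5: .#..#.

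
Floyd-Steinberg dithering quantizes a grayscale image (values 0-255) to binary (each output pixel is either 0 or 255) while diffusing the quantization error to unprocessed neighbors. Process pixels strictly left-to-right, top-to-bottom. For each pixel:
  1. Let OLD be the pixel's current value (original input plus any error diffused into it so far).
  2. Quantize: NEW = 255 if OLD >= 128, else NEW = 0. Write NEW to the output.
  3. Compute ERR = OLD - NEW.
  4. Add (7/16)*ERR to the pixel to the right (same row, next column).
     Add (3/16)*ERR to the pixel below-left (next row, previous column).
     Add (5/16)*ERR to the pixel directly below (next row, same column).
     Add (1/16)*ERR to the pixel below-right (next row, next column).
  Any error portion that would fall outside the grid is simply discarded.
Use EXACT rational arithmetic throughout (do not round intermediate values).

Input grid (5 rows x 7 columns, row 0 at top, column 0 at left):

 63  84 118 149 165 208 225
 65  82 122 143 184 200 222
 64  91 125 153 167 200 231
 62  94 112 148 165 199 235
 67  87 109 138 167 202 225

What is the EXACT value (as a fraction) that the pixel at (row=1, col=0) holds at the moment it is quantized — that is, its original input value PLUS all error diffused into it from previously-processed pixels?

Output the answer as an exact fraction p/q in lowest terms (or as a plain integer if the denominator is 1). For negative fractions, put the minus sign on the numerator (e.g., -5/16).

Answer: 27035/256

Derivation:
(0,0): OLD=63 → NEW=0, ERR=63
(0,1): OLD=1785/16 → NEW=0, ERR=1785/16
(0,2): OLD=42703/256 → NEW=255, ERR=-22577/256
(0,3): OLD=452265/4096 → NEW=0, ERR=452265/4096
(0,4): OLD=13979295/65536 → NEW=255, ERR=-2732385/65536
(0,5): OLD=198977113/1048576 → NEW=255, ERR=-68409767/1048576
(0,6): OLD=3296005231/16777216 → NEW=255, ERR=-982184849/16777216
(1,0): OLD=27035/256 → NEW=0, ERR=27035/256
Target (1,0): original=65, with diffused error = 27035/256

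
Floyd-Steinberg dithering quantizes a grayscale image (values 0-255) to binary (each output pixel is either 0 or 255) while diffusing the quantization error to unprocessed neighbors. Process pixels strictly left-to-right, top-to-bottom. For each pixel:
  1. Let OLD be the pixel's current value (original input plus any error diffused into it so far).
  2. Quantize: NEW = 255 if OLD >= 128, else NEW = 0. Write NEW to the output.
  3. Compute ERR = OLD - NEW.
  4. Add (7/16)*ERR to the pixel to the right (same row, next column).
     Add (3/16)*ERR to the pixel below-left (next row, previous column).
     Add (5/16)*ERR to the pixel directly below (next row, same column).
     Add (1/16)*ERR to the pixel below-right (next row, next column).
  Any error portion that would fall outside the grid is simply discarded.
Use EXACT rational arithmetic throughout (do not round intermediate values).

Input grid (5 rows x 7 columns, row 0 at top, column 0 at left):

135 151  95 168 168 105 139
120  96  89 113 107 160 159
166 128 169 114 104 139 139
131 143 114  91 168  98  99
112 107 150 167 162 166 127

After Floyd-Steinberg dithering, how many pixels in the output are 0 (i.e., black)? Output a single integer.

(0,0): OLD=135 → NEW=255, ERR=-120
(0,1): OLD=197/2 → NEW=0, ERR=197/2
(0,2): OLD=4419/32 → NEW=255, ERR=-3741/32
(0,3): OLD=59829/512 → NEW=0, ERR=59829/512
(0,4): OLD=1795059/8192 → NEW=255, ERR=-293901/8192
(0,5): OLD=11705253/131072 → NEW=0, ERR=11705253/131072
(0,6): OLD=373440899/2097152 → NEW=255, ERR=-161332861/2097152
(1,0): OLD=3231/32 → NEW=0, ERR=3231/32
(1,1): OLD=36233/256 → NEW=255, ERR=-29047/256
(1,2): OLD=253069/8192 → NEW=0, ERR=253069/8192
(1,3): OLD=4882385/32768 → NEW=255, ERR=-3473455/32768
(1,4): OLD=154058427/2097152 → NEW=0, ERR=154058427/2097152
(1,5): OLD=3412150555/16777216 → NEW=255, ERR=-866039525/16777216
(1,6): OLD=31663918773/268435456 → NEW=0, ERR=31663918773/268435456
(2,0): OLD=722035/4096 → NEW=255, ERR=-322445/4096
(2,1): OLD=9201809/131072 → NEW=0, ERR=9201809/131072
(2,2): OLD=382523347/2097152 → NEW=255, ERR=-152250413/2097152
(2,3): OLD=1087453851/16777216 → NEW=0, ERR=1087453851/16777216
(2,4): OLD=18657636963/134217728 → NEW=255, ERR=-15567883677/134217728
(2,5): OLD=424478155641/4294967296 → NEW=0, ERR=424478155641/4294967296
(2,6): OLD=14834761739231/68719476736 → NEW=255, ERR=-2688704828449/68719476736
(3,0): OLD=250741139/2097152 → NEW=0, ERR=250741139/2097152
(3,1): OLD=3333886695/16777216 → NEW=255, ERR=-944303385/16777216
(3,2): OLD=11170847437/134217728 → NEW=0, ERR=11170847437/134217728
(3,3): OLD=65166855151/536870912 → NEW=0, ERR=65166855151/536870912
(3,4): OLD=14255177244563/68719476736 → NEW=255, ERR=-3268289323117/68719476736
(3,5): OLD=51397747891769/549755813888 → NEW=0, ERR=51397747891769/549755813888
(3,6): OLD=1177382455225063/8796093022208 → NEW=255, ERR=-1065621265437977/8796093022208
(4,0): OLD=37261506477/268435456 → NEW=255, ERR=-31189534803/268435456
(4,1): OLD=264810436665/4294967296 → NEW=0, ERR=264810436665/4294967296
(4,2): OLD=15271193014039/68719476736 → NEW=255, ERR=-2252273553641/68719476736
(4,3): OLD=102736960089069/549755813888 → NEW=255, ERR=-37450772452371/549755813888
(4,4): OLD=626502096428175/4398046511104 → NEW=255, ERR=-494999763903345/4398046511104
(4,5): OLD=16929041374006231/140737488355328 → NEW=0, ERR=16929041374006231/140737488355328
(4,6): OLD=332389988181324817/2251799813685248 → NEW=255, ERR=-241818964308413423/2251799813685248
Output grid:
  Row 0: #.#.#.#  (3 black, running=3)
  Row 1: .#.#.#.  (4 black, running=7)
  Row 2: #.#.#.#  (3 black, running=10)
  Row 3: .#..#.#  (4 black, running=14)
  Row 4: #.###.#  (2 black, running=16)

Answer: 16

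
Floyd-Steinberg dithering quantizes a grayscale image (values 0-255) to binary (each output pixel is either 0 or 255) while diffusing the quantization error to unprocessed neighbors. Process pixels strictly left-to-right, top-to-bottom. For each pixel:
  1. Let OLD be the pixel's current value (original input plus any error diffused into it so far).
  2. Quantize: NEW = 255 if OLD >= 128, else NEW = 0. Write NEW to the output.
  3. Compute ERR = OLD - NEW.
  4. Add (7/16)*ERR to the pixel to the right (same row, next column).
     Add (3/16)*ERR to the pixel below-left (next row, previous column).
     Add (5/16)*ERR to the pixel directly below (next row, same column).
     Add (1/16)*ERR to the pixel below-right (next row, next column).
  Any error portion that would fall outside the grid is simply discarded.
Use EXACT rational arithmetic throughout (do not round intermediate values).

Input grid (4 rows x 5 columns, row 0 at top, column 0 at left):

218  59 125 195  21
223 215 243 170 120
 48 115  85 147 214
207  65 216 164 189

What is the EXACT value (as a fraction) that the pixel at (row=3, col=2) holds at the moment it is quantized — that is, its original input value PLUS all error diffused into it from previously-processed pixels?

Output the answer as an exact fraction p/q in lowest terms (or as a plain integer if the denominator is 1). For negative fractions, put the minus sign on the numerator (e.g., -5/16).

(0,0): OLD=218 → NEW=255, ERR=-37
(0,1): OLD=685/16 → NEW=0, ERR=685/16
(0,2): OLD=36795/256 → NEW=255, ERR=-28485/256
(0,3): OLD=599325/4096 → NEW=255, ERR=-445155/4096
(0,4): OLD=-1739829/65536 → NEW=0, ERR=-1739829/65536
(1,0): OLD=56183/256 → NEW=255, ERR=-9097/256
(1,1): OLD=388417/2048 → NEW=255, ERR=-133823/2048
(1,2): OLD=10612821/65536 → NEW=255, ERR=-6098859/65536
(1,3): OLD=21860465/262144 → NEW=0, ERR=21860465/262144
(1,4): OLD=593053235/4194304 → NEW=255, ERR=-476494285/4194304
(2,0): OLD=807515/32768 → NEW=0, ERR=807515/32768
(2,1): OLD=89854361/1048576 → NEW=0, ERR=89854361/1048576
(2,2): OLD=1760943371/16777216 → NEW=0, ERR=1760943371/16777216
(2,3): OLD=51502725105/268435456 → NEW=255, ERR=-16948316175/268435456
(2,4): OLD=670391733079/4294967296 → NEW=255, ERR=-424824927401/4294967296
(3,0): OLD=3871649195/16777216 → NEW=255, ERR=-406540885/16777216
(3,1): OLD=13743572559/134217728 → NEW=0, ERR=13743572559/134217728
(3,2): OLD=1233156189333/4294967296 → NEW=255, ERR=137939528853/4294967296
Target (3,2): original=216, with diffused error = 1233156189333/4294967296

Answer: 1233156189333/4294967296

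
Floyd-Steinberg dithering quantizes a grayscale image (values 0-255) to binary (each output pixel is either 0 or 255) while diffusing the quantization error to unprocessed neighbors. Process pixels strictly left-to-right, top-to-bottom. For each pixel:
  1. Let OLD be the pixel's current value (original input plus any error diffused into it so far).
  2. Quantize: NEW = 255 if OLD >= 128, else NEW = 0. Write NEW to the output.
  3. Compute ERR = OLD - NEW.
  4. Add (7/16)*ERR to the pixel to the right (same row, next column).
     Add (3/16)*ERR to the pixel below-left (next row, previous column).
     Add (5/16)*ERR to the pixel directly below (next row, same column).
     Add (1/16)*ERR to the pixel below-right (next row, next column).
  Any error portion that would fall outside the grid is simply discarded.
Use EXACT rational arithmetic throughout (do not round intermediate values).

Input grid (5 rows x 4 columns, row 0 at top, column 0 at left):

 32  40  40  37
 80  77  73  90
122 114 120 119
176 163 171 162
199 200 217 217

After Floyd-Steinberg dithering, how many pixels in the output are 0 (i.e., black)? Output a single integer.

Answer: 10

Derivation:
(0,0): OLD=32 → NEW=0, ERR=32
(0,1): OLD=54 → NEW=0, ERR=54
(0,2): OLD=509/8 → NEW=0, ERR=509/8
(0,3): OLD=8299/128 → NEW=0, ERR=8299/128
(1,0): OLD=801/8 → NEW=0, ERR=801/8
(1,1): OLD=9703/64 → NEW=255, ERR=-6617/64
(1,2): OLD=129395/2048 → NEW=0, ERR=129395/2048
(1,3): OLD=4649109/32768 → NEW=255, ERR=-3706731/32768
(2,0): OLD=137117/1024 → NEW=255, ERR=-124003/1024
(2,1): OLD=1534031/32768 → NEW=0, ERR=1534031/32768
(2,2): OLD=8687035/65536 → NEW=255, ERR=-8024645/65536
(2,3): OLD=35681359/1048576 → NEW=0, ERR=35681359/1048576
(3,0): OLD=77036301/524288 → NEW=255, ERR=-56657139/524288
(3,1): OLD=837384595/8388608 → NEW=0, ERR=837384595/8388608
(3,2): OLD=24926215405/134217728 → NEW=255, ERR=-9299305235/134217728
(3,3): OLD=289198811131/2147483648 → NEW=255, ERR=-258409519109/2147483648
(4,0): OLD=24688910537/134217728 → NEW=255, ERR=-9536610103/134217728
(4,1): OLD=193664541595/1073741824 → NEW=255, ERR=-80139623525/1073741824
(4,2): OLD=5029305976699/34359738368 → NEW=255, ERR=-3732427307141/34359738368
(4,3): OLD=70116636794829/549755813888 → NEW=0, ERR=70116636794829/549755813888
Output grid:
  Row 0: ....  (4 black, running=4)
  Row 1: .#.#  (2 black, running=6)
  Row 2: #.#.  (2 black, running=8)
  Row 3: #.##  (1 black, running=9)
  Row 4: ###.  (1 black, running=10)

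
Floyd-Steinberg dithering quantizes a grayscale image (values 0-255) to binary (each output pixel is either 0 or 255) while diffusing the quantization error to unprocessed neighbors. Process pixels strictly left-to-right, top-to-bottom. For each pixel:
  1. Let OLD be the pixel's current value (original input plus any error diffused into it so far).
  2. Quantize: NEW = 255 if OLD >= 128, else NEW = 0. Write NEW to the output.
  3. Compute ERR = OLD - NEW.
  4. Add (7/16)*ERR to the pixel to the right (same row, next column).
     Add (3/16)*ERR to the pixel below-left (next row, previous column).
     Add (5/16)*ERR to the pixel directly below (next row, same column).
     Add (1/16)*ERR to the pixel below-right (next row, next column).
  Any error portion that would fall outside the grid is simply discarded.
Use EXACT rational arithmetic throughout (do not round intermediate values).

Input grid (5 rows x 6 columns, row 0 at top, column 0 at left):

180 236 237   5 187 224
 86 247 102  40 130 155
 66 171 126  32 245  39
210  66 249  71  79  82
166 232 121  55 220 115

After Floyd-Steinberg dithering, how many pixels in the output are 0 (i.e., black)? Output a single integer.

(0,0): OLD=180 → NEW=255, ERR=-75
(0,1): OLD=3251/16 → NEW=255, ERR=-829/16
(0,2): OLD=54869/256 → NEW=255, ERR=-10411/256
(0,3): OLD=-52397/4096 → NEW=0, ERR=-52397/4096
(0,4): OLD=11888453/65536 → NEW=255, ERR=-4823227/65536
(0,5): OLD=201118435/1048576 → NEW=255, ERR=-66268445/1048576
(1,0): OLD=13529/256 → NEW=0, ERR=13529/256
(1,1): OLD=494831/2048 → NEW=255, ERR=-27409/2048
(1,2): OLD=5098651/65536 → NEW=0, ERR=5098651/65536
(1,3): OLD=14076735/262144 → NEW=0, ERR=14076735/262144
(1,4): OLD=1977109533/16777216 → NEW=0, ERR=1977109533/16777216
(1,5): OLD=48911040699/268435456 → NEW=255, ERR=-19540000581/268435456
(2,0): OLD=2621621/32768 → NEW=0, ERR=2621621/32768
(2,1): OLD=230383127/1048576 → NEW=255, ERR=-37003753/1048576
(2,2): OLD=2417682437/16777216 → NEW=255, ERR=-1860507643/16777216
(2,3): OLD=3653759773/134217728 → NEW=0, ERR=3653759773/134217728
(2,4): OLD=1217382961879/4294967296 → NEW=255, ERR=122166301399/4294967296
(2,5): OLD=2478163696465/68719476736 → NEW=0, ERR=2478163696465/68719476736
(3,0): OLD=3831663461/16777216 → NEW=255, ERR=-446526619/16777216
(3,1): OLD=3695750273/134217728 → NEW=0, ERR=3695750273/134217728
(3,2): OLD=246199086739/1073741824 → NEW=255, ERR=-27605078381/1073741824
(3,3): OLD=4580951164857/68719476736 → NEW=0, ERR=4580951164857/68719476736
(3,4): OLD=69003298476697/549755813888 → NEW=0, ERR=69003298476697/549755813888
(3,5): OLD=1319066551595607/8796093022208 → NEW=255, ERR=-923937169067433/8796093022208
(4,0): OLD=349708471627/2147483648 → NEW=255, ERR=-197899858613/2147483648
(4,1): OLD=6659034435407/34359738368 → NEW=255, ERR=-2102698848433/34359738368
(4,2): OLD=110404575635261/1099511627776 → NEW=0, ERR=110404575635261/1099511627776
(4,3): OLD=2492630545676305/17592186044416 → NEW=255, ERR=-1993376895649775/17592186044416
(4,4): OLD=54640484846866209/281474976710656 → NEW=255, ERR=-17135634214351071/281474976710656
(4,5): OLD=285464259416429127/4503599627370496 → NEW=0, ERR=285464259416429127/4503599627370496
Output grid:
  Row 0: ###.##  (1 black, running=1)
  Row 1: .#...#  (4 black, running=5)
  Row 2: .##.#.  (3 black, running=8)
  Row 3: #.#..#  (3 black, running=11)
  Row 4: ##.##.  (2 black, running=13)

Answer: 13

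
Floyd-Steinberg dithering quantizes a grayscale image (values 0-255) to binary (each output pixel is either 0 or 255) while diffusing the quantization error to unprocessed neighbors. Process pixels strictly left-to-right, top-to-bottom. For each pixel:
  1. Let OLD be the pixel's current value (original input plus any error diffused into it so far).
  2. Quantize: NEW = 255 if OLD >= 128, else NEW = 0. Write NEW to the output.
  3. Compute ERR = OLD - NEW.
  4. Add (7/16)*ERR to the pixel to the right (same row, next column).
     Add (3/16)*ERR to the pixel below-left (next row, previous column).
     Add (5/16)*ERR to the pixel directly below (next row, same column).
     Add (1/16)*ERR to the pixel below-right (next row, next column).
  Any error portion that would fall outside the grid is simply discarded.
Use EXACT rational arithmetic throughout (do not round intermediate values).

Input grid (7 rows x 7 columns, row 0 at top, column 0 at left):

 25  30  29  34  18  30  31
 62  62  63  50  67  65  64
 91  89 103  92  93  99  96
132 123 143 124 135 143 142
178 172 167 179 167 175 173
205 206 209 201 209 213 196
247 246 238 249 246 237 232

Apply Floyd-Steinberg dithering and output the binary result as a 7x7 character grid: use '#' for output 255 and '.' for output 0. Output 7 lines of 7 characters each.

Answer: .......
..#..#.
#..#..#
.##.##.
#.##.##
######.
#######

Derivation:
(0,0): OLD=25 → NEW=0, ERR=25
(0,1): OLD=655/16 → NEW=0, ERR=655/16
(0,2): OLD=12009/256 → NEW=0, ERR=12009/256
(0,3): OLD=223327/4096 → NEW=0, ERR=223327/4096
(0,4): OLD=2742937/65536 → NEW=0, ERR=2742937/65536
(0,5): OLD=50657839/1048576 → NEW=0, ERR=50657839/1048576
(0,6): OLD=874698569/16777216 → NEW=0, ERR=874698569/16777216
(1,0): OLD=19837/256 → NEW=0, ERR=19837/256
(1,1): OLD=243819/2048 → NEW=0, ERR=243819/2048
(1,2): OLD=9340615/65536 → NEW=255, ERR=-7371065/65536
(1,3): OLD=7500155/262144 → NEW=0, ERR=7500155/262144
(1,4): OLD=1762658001/16777216 → NEW=0, ERR=1762658001/16777216
(1,5): OLD=18582912673/134217728 → NEW=255, ERR=-15642607967/134217728
(1,6): OLD=69412843855/2147483648 → NEW=0, ERR=69412843855/2147483648
(2,0): OLD=4506825/32768 → NEW=255, ERR=-3849015/32768
(2,1): OLD=61413171/1048576 → NEW=0, ERR=61413171/1048576
(2,2): OLD=1783097433/16777216 → NEW=0, ERR=1783097433/16777216
(2,3): OLD=21489387473/134217728 → NEW=255, ERR=-12736133167/134217728
(2,4): OLD=68990811297/1073741824 → NEW=0, ERR=68990811297/1073741824
(2,5): OLD=3549935574923/34359738368 → NEW=0, ERR=3549935574923/34359738368
(2,6): OLD=79174627026557/549755813888 → NEW=255, ERR=-61013105514883/549755813888
(3,0): OLD=1782989625/16777216 → NEW=0, ERR=1782989625/16777216
(3,1): OLD=26895069381/134217728 → NEW=255, ERR=-7330451259/134217728
(3,2): OLD=148376693279/1073741824 → NEW=255, ERR=-125427471841/1073741824
(3,3): OLD=265989204713/4294967296 → NEW=0, ERR=265989204713/4294967296
(3,4): OLD=107540316780345/549755813888 → NEW=255, ERR=-32647415761095/549755813888
(3,5): OLD=582794108340667/4398046511104 → NEW=255, ERR=-538707751990853/4398046511104
(3,6): OLD=4235274942287141/70368744177664 → NEW=0, ERR=4235274942287141/70368744177664
(4,0): OLD=431580320567/2147483648 → NEW=255, ERR=-116028009673/2147483648
(4,1): OLD=3986900671819/34359738368 → NEW=0, ERR=3986900671819/34359738368
(4,2): OLD=104156275518277/549755813888 → NEW=255, ERR=-36031457023163/549755813888
(4,3): OLD=665176214981767/4398046511104 → NEW=255, ERR=-456325645349753/4398046511104
(4,4): OLD=2953826909715685/35184372088832 → NEW=0, ERR=2953826909715685/35184372088832
(4,5): OLD=203816395883651813/1125899906842624 → NEW=255, ERR=-83288080361217307/1125899906842624
(4,6): OLD=2734387190485174995/18014398509481984 → NEW=255, ERR=-1859284429432730925/18014398509481984
(5,0): OLD=115378403088657/549755813888 → NEW=255, ERR=-24809329452783/549755813888
(5,1): OLD=909742184302555/4398046511104 → NEW=255, ERR=-211759676028965/4398046511104
(5,2): OLD=5462418934973037/35184372088832 → NEW=255, ERR=-3509595947679123/35184372088832
(5,3): OLD=38444105334802177/281474976710656 → NEW=255, ERR=-33332013726415103/281474976710656
(5,4): OLD=2937641603403432683/18014398509481984 → NEW=255, ERR=-1656030016514473237/18014398509481984
(5,5): OLD=19536159832646071099/144115188075855872 → NEW=255, ERR=-17213213126697176261/144115188075855872
(5,6): OLD=246420486455458728469/2305843009213693952 → NEW=0, ERR=246420486455458728469/2305843009213693952
(6,0): OLD=15753427605684793/70368744177664 → NEW=255, ERR=-2190602159619527/70368744177664
(6,1): OLD=220463218027600653/1125899906842624 → NEW=255, ERR=-66641258217268467/1125899906842624
(6,2): OLD=2805208044326776967/18014398509481984 → NEW=255, ERR=-1788463575591128953/18014398509481984
(6,3): OLD=20909435532715178969/144115188075855872 → NEW=255, ERR=-15839937426628068391/144115188075855872
(6,4): OLD=40176373401447155307/288230376151711744 → NEW=255, ERR=-33322372517239339413/288230376151711744
(6,5): OLD=6027936397089673969047/36893488147419103232 → NEW=255, ERR=-3379903080502197355113/36893488147419103232
(6,6): OLD=128596362795706550866097/590295810358705651712 → NEW=255, ERR=-21929068845763390320463/590295810358705651712
Row 0: .......
Row 1: ..#..#.
Row 2: #..#..#
Row 3: .##.##.
Row 4: #.##.##
Row 5: ######.
Row 6: #######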